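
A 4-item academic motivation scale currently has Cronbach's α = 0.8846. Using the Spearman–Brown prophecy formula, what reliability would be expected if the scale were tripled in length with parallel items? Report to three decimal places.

Length factor m = 3
α' = m·α / (1 + (m−1)·α)
   = 3 × 0.8846 / (1 + (3 − 1) × 0.8846)
   = 2.6538 / 2.7692 = 0.958

predicted reliability = 0.958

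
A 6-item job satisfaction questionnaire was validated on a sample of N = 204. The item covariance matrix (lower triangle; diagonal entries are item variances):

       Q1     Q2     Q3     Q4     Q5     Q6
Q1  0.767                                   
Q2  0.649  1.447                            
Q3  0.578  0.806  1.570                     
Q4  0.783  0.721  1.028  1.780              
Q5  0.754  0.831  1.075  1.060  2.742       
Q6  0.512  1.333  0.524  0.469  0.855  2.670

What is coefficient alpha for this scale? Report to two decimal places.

coefficient alpha = 0.82

Σσ²ᵢ = 0.767 + 1.447 + 1.570 + 1.780 + 2.742 + 2.670 = 10.976
Sum of off-diagonal covariances = 11.978
total variance = 10.976 + 2 × 11.978 = 34.932
α = (k/(k−1))·(1 − Σσ²ᵢ/total variance) = (6/5)·(1 − 10.976/34.932) = 0.82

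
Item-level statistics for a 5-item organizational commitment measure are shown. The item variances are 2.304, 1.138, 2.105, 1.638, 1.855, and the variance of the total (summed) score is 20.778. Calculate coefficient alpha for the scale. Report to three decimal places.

α = 0.706

Σσ²ᵢ = 2.304 + 1.138 + 2.105 + 1.638 + 1.855 = 9.040
α = (k/(k−1))·(1 − Σσ²ᵢ/Var(T)) = (5/4)·(1 − 9.040/20.778) = 0.706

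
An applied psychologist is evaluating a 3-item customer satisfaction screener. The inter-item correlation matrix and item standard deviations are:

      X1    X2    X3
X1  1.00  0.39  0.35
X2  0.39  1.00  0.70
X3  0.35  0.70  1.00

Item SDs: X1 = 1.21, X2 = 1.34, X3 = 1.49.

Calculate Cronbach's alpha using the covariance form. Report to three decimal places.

α = 0.739

Σσ²ᵢ = 1.21² + 1.34² + 1.49² = 5.4798
Covariances σ_ij = r_ij · s_i · s_j:
  σ(X1,X2) = 0.39 × 1.21 × 1.34 = 0.6323
  σ(X1,X3) = 0.35 × 1.21 × 1.49 = 0.6310
  σ(X2,X3) = 0.70 × 1.34 × 1.49 = 1.3976
σ²_T = Σσ²ᵢ + 2·Σσ_ij = 5.4798 + 2 × 2.6609 = 10.8016
α = (3/2)·(1 − 5.4798/10.8016) = 0.739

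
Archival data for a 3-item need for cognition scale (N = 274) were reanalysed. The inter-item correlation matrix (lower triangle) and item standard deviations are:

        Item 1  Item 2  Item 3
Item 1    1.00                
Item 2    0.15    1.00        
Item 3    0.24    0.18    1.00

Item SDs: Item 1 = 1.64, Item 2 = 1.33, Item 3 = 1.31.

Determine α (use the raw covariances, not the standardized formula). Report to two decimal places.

α = 0.41

Σσ²ᵢ = 1.64² + 1.33² + 1.31² = 6.1746
Covariances σ_ij = r_ij · s_i · s_j:
  σ(Item 1,Item 2) = 0.15 × 1.64 × 1.33 = 0.3272
  σ(Item 1,Item 3) = 0.24 × 1.64 × 1.31 = 0.5156
  σ(Item 2,Item 3) = 0.18 × 1.33 × 1.31 = 0.3136
σ²_T = Σσ²ᵢ + 2·Σσ_ij = 6.1746 + 2 × 1.1564 = 8.4874
α = (3/2)·(1 − 6.1746/8.4874) = 0.41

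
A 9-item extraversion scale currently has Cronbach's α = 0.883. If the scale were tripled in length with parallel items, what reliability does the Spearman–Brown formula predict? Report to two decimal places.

predicted reliability = 0.96

Length factor m = 3
α' = m·α / (1 + (m−1)·α)
   = 3 × 0.883 / (1 + (3 − 1) × 0.883)
   = 2.6490 / 2.7660 = 0.96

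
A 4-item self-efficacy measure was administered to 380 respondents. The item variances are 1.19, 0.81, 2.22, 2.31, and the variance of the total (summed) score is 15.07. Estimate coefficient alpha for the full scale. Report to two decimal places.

coefficient alpha = 0.76

Σσᵢ² = 1.19 + 0.81 + 2.22 + 2.31 = 6.53
α = (k/(k−1))·(1 − Σσᵢ²/Var(T)) = (4/3)·(1 − 6.53/15.07) = 0.76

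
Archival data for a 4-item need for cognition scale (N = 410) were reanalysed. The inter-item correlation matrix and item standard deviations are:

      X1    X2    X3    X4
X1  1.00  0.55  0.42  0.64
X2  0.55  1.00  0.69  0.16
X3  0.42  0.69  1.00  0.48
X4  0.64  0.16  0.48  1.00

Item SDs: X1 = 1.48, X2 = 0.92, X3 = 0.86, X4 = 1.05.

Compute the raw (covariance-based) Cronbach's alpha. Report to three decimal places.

Σσ²ᵢ = 1.48² + 0.92² + 0.86² + 1.05² = 4.8789
Covariances σ_ij = r_ij · s_i · s_j:
  σ(X1,X2) = 0.55 × 1.48 × 0.92 = 0.7489
  σ(X1,X3) = 0.42 × 1.48 × 0.86 = 0.5346
  σ(X1,X4) = 0.64 × 1.48 × 1.05 = 0.9946
  σ(X2,X3) = 0.69 × 0.92 × 0.86 = 0.5459
  σ(X2,X4) = 0.16 × 0.92 × 1.05 = 0.1546
  σ(X3,X4) = 0.48 × 0.86 × 1.05 = 0.4334
σ²_T = Σσ²ᵢ + 2·Σσ_ij = 4.8789 + 2 × 3.4120 = 11.7029
α = (4/3)·(1 − 4.8789/11.7029) = 0.777

α = 0.777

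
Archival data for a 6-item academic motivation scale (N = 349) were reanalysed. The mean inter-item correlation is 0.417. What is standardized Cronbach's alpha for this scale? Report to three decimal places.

α = 0.811

Standardized α = k·r̄ / (1 + (k−1)·r̄) = 6 × 0.417 / (1 + 5 × 0.417)
  = 2.5020 / 3.0850 = 0.811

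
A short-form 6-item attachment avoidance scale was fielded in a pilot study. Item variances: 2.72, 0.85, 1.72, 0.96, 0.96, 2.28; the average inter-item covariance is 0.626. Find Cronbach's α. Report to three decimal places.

Cronbach's α = 0.797

Σσ²ᵢ = 2.72 + 0.85 + 1.72 + 0.96 + 0.96 + 2.28 = 9.49
Sum of the 15 distinct covariances = 15 × 0.626 = 9.390
σ²_total = Σσ²ᵢ + 2·Σcov = 9.49 + 2 × 9.390 = 28.270
α = (6/5)·(1 − 9.49/28.270) = 0.797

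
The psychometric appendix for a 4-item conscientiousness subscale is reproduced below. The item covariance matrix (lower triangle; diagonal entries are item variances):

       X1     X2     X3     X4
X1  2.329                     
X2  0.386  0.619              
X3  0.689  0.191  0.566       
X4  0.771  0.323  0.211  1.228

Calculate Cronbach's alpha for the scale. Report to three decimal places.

Σσᵢ² = 2.329 + 0.619 + 0.566 + 1.228 = 4.742
Sum of the distinct covariances = 2.571
σ²_total = 4.742 + 2 × 2.571 = 9.884
α = (k/(k−1))·(1 − Σσᵢ²/σ²_total) = (4/3)·(1 − 4.742/9.884) = 0.694

α = 0.694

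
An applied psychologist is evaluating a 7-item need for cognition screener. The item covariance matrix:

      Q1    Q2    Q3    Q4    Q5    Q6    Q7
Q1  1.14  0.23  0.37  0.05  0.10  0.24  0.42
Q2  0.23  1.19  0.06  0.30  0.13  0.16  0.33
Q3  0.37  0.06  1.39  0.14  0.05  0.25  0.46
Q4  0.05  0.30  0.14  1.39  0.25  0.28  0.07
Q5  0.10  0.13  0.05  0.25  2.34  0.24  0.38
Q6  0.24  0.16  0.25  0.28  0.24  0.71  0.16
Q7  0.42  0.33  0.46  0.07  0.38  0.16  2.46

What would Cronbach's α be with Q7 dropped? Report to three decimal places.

Remaining items: Q1, Q2, Q3, Q4, Q5, Q6 (k = 6).
sum of item variances = 1.14 + 1.19 + 1.39 + 1.39 + 2.34 + 0.71 = 8.16
σ²_T = 8.16 + 2 × 2.85 = 13.86
α (item deleted) = (6/5)·(1 − 8.16/13.86) = 0.494

Cronbach's α = 0.494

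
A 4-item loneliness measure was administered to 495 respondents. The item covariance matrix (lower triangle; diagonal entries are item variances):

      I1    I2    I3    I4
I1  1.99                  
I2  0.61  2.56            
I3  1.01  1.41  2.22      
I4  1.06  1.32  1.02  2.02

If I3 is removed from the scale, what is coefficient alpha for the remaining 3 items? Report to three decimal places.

Remaining items: I1, I2, I4 (k = 3).
Σσᵢ² = 1.99 + 2.56 + 2.02 = 6.57
Var(T) = 6.57 + 2 × 2.99 = 12.55
α (item deleted) = (3/2)·(1 − 6.57/12.55) = 0.715

coefficient alpha = 0.715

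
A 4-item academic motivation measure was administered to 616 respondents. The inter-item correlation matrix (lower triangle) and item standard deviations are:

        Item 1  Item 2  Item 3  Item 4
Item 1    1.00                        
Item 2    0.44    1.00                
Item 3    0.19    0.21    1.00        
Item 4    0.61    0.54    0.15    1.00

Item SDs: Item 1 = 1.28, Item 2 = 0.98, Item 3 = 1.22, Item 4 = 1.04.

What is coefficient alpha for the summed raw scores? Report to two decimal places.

α = 0.68

Σσ²ᵢ = 1.28² + 0.98² + 1.22² + 1.04² = 5.1688
Covariances σ_ij = r_ij · s_i · s_j:
  σ(Item 1,Item 2) = 0.44 × 1.28 × 0.98 = 0.5519
  σ(Item 1,Item 3) = 0.19 × 1.28 × 1.22 = 0.2967
  σ(Item 1,Item 4) = 0.61 × 1.28 × 1.04 = 0.8120
  σ(Item 2,Item 3) = 0.21 × 0.98 × 1.22 = 0.2511
  σ(Item 2,Item 4) = 0.54 × 0.98 × 1.04 = 0.5504
  σ(Item 3,Item 4) = 0.15 × 1.22 × 1.04 = 0.1903
σ²_T = Σσ²ᵢ + 2·Σσ_ij = 5.1688 + 2 × 2.6524 = 10.4736
α = (4/3)·(1 − 5.1688/10.4736) = 0.68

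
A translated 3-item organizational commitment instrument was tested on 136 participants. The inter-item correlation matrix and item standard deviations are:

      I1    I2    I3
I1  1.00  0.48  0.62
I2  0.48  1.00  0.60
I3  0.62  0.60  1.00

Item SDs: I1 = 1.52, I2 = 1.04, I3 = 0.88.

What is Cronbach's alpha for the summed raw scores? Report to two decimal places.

Σσ²ᵢ = 1.52² + 1.04² + 0.88² = 4.1664
Covariances σ_ij = r_ij · s_i · s_j:
  σ(I1,I2) = 0.48 × 1.52 × 1.04 = 0.7588
  σ(I1,I3) = 0.62 × 1.52 × 0.88 = 0.8293
  σ(I2,I3) = 0.60 × 1.04 × 0.88 = 0.5491
σ²_T = Σσ²ᵢ + 2·Σσ_ij = 4.1664 + 2 × 2.1372 = 8.4408
α = (3/2)·(1 − 4.1664/8.4408) = 0.76

Cronbach's alpha = 0.76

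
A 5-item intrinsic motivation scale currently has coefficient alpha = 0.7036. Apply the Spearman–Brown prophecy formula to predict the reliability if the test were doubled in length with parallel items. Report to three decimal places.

predicted reliability = 0.826

Length factor m = 2
α' = m·α / (1 + (m−1)·α)
   = 2 × 0.7036 / (1 + (2 − 1) × 0.7036)
   = 1.4072 / 1.7036 = 0.826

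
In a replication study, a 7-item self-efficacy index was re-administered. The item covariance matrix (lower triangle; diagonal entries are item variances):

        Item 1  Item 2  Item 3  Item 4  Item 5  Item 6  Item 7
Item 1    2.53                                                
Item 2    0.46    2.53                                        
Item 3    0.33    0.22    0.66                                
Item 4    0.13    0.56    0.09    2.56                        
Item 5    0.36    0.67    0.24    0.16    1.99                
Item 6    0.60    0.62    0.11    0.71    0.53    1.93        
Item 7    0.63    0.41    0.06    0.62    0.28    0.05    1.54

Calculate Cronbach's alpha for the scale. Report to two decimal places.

Σσ²ᵢ = 2.53 + 2.53 + 0.66 + 2.56 + 1.99 + 1.93 + 1.54 = 13.74
Sum of off-diagonal covariances = 7.84
Var(T) = 13.74 + 2 × 7.84 = 29.42
α = (k/(k−1))·(1 − Σσ²ᵢ/Var(T)) = (7/6)·(1 − 13.74/29.42) = 0.62

α = 0.62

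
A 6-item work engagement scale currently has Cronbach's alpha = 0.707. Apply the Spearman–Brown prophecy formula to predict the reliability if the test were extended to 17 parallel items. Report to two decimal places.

predicted reliability = 0.87

Length factor m = 17/6 = 2.8333
α' = m·α / (1 + (m−1)·α)
   = 17/6 × 0.707 / (1 + (17/6 − 1) × 0.707)
   = 2.0032 / 2.2962 = 0.87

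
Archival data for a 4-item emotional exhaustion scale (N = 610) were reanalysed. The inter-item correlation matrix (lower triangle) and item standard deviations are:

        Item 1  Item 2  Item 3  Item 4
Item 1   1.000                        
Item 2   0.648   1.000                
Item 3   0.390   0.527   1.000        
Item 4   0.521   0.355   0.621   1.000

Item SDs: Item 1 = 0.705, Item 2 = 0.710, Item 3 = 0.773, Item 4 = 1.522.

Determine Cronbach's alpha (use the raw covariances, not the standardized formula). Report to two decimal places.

Σσ²ᵢ = 0.705² + 0.710² + 0.773² + 1.522² = 3.9151
Covariances σ_ij = r_ij · s_i · s_j:
  σ(Item 1,Item 2) = 0.648 × 0.705 × 0.710 = 0.3244
  σ(Item 1,Item 3) = 0.390 × 0.705 × 0.773 = 0.2125
  σ(Item 1,Item 4) = 0.521 × 0.705 × 1.522 = 0.5590
  σ(Item 2,Item 3) = 0.527 × 0.710 × 0.773 = 0.2892
  σ(Item 2,Item 4) = 0.355 × 0.710 × 1.522 = 0.3836
  σ(Item 3,Item 4) = 0.621 × 0.773 × 1.522 = 0.7306
σ²_T = Σσ²ᵢ + 2·Σσ_ij = 3.9151 + 2 × 2.4993 = 8.9137
α = (4/3)·(1 − 3.9151/8.9137) = 0.75

α = 0.75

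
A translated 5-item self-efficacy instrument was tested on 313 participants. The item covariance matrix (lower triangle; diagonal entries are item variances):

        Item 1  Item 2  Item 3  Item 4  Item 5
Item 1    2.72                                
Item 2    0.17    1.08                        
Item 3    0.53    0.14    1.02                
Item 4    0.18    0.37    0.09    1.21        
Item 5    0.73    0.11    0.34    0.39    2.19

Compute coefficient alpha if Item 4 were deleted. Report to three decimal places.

Remaining items: Item 1, Item 2, Item 3, Item 5 (k = 4).
Σσ²ᵢ = 2.72 + 1.08 + 1.02 + 2.19 = 7.01
σ²_total = 7.01 + 2 × 2.02 = 11.05
α (item deleted) = (4/3)·(1 − 7.01/11.05) = 0.487

α = 0.487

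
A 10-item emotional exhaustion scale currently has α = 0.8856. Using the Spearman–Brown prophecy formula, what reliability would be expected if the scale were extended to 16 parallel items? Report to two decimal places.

Length factor m = 16/10 = 1.6000
α' = m·α / (1 + (m−1)·α)
   = 16/10 × 0.8856 / (1 + (16/10 − 1) × 0.8856)
   = 1.4170 / 1.5314 = 0.93

predicted reliability = 0.93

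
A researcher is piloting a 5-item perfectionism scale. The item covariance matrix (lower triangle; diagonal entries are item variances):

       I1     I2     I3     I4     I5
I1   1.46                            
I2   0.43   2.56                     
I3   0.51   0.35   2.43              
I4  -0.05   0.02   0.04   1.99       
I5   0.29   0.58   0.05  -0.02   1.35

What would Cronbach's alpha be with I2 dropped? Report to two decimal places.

Remaining items: I1, I3, I4, I5 (k = 4).
ΣVar(i) = 1.46 + 2.43 + 1.99 + 1.35 = 7.23
σ²_total = 7.23 + 2 × 0.82 = 8.87
α (item deleted) = (4/3)·(1 − 7.23/8.87) = 0.25

α = 0.25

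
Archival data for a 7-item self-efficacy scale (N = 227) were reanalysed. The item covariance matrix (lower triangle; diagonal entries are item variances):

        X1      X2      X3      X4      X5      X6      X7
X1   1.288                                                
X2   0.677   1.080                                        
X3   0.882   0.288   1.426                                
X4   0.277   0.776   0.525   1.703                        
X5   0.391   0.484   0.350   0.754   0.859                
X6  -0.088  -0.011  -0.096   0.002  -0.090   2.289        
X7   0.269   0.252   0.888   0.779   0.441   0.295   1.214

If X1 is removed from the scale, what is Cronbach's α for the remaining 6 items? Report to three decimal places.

Remaining items: X2, X3, X4, X5, X6, X7 (k = 6).
Σσ²ᵢ = 1.080 + 1.426 + 1.703 + 0.859 + 2.289 + 1.214 = 8.571
σ²_total = 8.571 + 2 × 5.637 = 19.845
α (item deleted) = (6/5)·(1 − 8.571/19.845) = 0.682

Cronbach's α = 0.682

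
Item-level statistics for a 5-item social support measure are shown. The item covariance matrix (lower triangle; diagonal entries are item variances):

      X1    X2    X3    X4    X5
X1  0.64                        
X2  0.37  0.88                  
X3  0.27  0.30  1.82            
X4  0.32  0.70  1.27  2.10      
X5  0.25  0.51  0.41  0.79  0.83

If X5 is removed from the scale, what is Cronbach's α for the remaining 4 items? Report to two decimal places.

α = 0.72

Remaining items: X1, X2, X3, X4 (k = 4).
Σσ²ᵢ = 0.64 + 0.88 + 1.82 + 2.10 = 5.44
total variance = 5.44 + 2 × 3.23 = 11.90
α (item deleted) = (4/3)·(1 − 5.44/11.90) = 0.72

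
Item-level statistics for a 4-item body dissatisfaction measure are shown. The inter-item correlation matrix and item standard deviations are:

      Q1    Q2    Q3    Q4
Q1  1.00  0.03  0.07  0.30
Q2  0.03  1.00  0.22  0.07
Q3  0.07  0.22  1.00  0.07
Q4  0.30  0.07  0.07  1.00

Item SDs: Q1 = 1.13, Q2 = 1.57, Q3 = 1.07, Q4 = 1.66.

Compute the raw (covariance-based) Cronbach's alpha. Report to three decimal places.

Σσ²ᵢ = 1.13² + 1.57² + 1.07² + 1.66² = 7.6423
Covariances σ_ij = r_ij · s_i · s_j:
  σ(Q1,Q2) = 0.03 × 1.13 × 1.57 = 0.0532
  σ(Q1,Q3) = 0.07 × 1.13 × 1.07 = 0.0846
  σ(Q1,Q4) = 0.30 × 1.13 × 1.66 = 0.5627
  σ(Q2,Q3) = 0.22 × 1.57 × 1.07 = 0.3696
  σ(Q2,Q4) = 0.07 × 1.57 × 1.66 = 0.1824
  σ(Q3,Q4) = 0.07 × 1.07 × 1.66 = 0.1243
σ²_T = Σσ²ᵢ + 2·Σσ_ij = 7.6423 + 2 × 1.3768 = 10.3959
α = (4/3)·(1 − 7.6423/10.3959) = 0.353

Cronbach's alpha = 0.353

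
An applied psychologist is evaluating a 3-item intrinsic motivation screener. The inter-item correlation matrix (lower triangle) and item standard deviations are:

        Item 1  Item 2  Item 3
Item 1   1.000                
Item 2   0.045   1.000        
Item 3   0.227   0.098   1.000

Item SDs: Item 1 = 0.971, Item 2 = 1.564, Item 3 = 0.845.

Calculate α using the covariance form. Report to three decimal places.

Σσ²ᵢ = 0.971² + 1.564² + 0.845² = 4.1030
Covariances σ_ij = r_ij · s_i · s_j:
  σ(Item 1,Item 2) = 0.045 × 0.971 × 1.564 = 0.0683
  σ(Item 1,Item 3) = 0.227 × 0.971 × 0.845 = 0.1863
  σ(Item 2,Item 3) = 0.098 × 1.564 × 0.845 = 0.1295
σ²_T = Σσ²ᵢ + 2·Σσ_ij = 4.1030 + 2 × 0.3841 = 4.8712
α = (3/2)·(1 − 4.1030/4.8712) = 0.237

α = 0.237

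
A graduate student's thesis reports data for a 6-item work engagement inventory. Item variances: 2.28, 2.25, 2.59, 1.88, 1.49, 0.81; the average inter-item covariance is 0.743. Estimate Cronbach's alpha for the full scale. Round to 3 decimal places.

Σσ²ᵢ = 2.28 + 2.25 + 2.59 + 1.88 + 1.49 + 0.81 = 11.30
Sum of the 15 distinct covariances = 15 × 0.743 = 11.145
total variance = Σσ²ᵢ + 2·Σcov = 11.30 + 2 × 11.145 = 33.590
α = (6/5)·(1 − 11.30/33.590) = 0.796

Cronbach's alpha = 0.796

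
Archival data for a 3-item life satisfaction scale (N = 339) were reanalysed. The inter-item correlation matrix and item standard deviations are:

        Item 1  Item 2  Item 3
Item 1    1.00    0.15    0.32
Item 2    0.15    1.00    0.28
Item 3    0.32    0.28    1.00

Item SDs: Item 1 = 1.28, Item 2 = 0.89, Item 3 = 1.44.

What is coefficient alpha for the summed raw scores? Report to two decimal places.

Σσ²ᵢ = 1.28² + 0.89² + 1.44² = 4.5041
Covariances σ_ij = r_ij · s_i · s_j:
  σ(Item 1,Item 2) = 0.15 × 1.28 × 0.89 = 0.1709
  σ(Item 1,Item 3) = 0.32 × 1.28 × 1.44 = 0.5898
  σ(Item 2,Item 3) = 0.28 × 0.89 × 1.44 = 0.3588
σ²_T = Σσ²ᵢ + 2·Σσ_ij = 4.5041 + 2 × 1.1195 = 6.7431
α = (3/2)·(1 − 4.5041/6.7431) = 0.50

coefficient alpha = 0.50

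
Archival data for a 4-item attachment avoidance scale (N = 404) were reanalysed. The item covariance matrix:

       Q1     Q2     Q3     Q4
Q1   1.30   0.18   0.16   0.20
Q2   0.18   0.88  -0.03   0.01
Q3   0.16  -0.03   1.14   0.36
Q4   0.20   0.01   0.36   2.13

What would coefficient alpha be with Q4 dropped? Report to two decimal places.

Remaining items: Q1, Q2, Q3 (k = 3).
Σσ²ᵢ = 1.30 + 0.88 + 1.14 = 3.32
σ²_T = 3.32 + 2 × 0.31 = 3.94
α (item deleted) = (3/2)·(1 − 3.32/3.94) = 0.24

α = 0.24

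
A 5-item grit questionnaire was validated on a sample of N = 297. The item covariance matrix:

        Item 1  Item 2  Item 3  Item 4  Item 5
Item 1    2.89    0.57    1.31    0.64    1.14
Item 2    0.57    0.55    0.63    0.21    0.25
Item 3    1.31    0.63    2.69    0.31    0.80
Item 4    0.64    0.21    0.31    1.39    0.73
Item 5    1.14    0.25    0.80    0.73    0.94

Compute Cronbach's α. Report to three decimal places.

Σσ²ᵢ = 2.89 + 0.55 + 2.69 + 1.39 + 0.94 = 8.46
Sum of off-diagonal covariances = 6.59
total variance = 8.46 + 2 × 6.59 = 21.64
α = (k/(k−1))·(1 − Σσ²ᵢ/total variance) = (5/4)·(1 − 8.46/21.64) = 0.761

Cronbach's α = 0.761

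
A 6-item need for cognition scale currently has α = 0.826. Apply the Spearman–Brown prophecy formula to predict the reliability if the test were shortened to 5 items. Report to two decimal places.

predicted reliability = 0.80

Length factor m = 5/6 = 0.8333
α' = m·α / (1 − (1−m)·α)
   = 5/6 × 0.826 / (1 − (1 − 5/6) × 0.826)
   = 0.6883 / 0.8623 = 0.80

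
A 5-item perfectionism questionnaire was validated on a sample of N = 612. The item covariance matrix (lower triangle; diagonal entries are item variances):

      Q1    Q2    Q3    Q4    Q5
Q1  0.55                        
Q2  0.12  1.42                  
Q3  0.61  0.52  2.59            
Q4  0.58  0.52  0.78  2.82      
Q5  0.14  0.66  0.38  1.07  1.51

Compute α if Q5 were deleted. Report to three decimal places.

Remaining items: Q1, Q2, Q3, Q4 (k = 4).
Σσ²ᵢ = 0.55 + 1.42 + 2.59 + 2.82 = 7.38
Var(T) = 7.38 + 2 × 3.13 = 13.64
α (item deleted) = (4/3)·(1 − 7.38/13.64) = 0.612

α = 0.612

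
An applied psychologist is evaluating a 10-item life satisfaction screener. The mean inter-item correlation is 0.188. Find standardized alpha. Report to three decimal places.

Standardized α = k·r̄ / (1 + (k−1)·r̄) = 10 × 0.188 / (1 + 9 × 0.188)
  = 1.8800 / 2.6920 = 0.698

standardized alpha = 0.698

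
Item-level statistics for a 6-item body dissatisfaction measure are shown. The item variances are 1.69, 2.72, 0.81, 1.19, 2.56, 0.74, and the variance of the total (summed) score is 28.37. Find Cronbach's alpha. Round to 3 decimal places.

Σσ²ᵢ = 1.69 + 2.72 + 0.81 + 1.19 + 2.56 + 0.74 = 9.71
α = (k/(k−1))·(1 − Σσ²ᵢ/σ²_T) = (6/5)·(1 − 9.71/28.37) = 0.789

α = 0.789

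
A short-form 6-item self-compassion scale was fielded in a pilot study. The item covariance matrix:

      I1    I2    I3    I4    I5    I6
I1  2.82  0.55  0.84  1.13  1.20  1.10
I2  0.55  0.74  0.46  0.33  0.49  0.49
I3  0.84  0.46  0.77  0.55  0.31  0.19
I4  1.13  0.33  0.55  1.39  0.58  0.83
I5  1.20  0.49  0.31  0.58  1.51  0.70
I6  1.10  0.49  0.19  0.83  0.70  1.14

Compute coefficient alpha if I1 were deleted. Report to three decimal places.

α = 0.800

Remaining items: I2, I3, I4, I5, I6 (k = 5).
Σσ²ᵢ = 0.74 + 0.77 + 1.39 + 1.51 + 1.14 = 5.55
σ²_T = 5.55 + 2 × 4.93 = 15.41
α (item deleted) = (5/4)·(1 − 5.55/15.41) = 0.800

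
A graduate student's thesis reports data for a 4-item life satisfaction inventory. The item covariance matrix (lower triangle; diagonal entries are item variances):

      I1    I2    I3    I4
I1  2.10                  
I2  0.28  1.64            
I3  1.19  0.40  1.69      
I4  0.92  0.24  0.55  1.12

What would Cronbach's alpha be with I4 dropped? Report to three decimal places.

Cronbach's alpha = 0.612

Remaining items: I1, I2, I3 (k = 3).
Σσ²ᵢ = 2.10 + 1.64 + 1.69 = 5.43
Var(T) = 5.43 + 2 × 1.87 = 9.17
α (item deleted) = (3/2)·(1 − 5.43/9.17) = 0.612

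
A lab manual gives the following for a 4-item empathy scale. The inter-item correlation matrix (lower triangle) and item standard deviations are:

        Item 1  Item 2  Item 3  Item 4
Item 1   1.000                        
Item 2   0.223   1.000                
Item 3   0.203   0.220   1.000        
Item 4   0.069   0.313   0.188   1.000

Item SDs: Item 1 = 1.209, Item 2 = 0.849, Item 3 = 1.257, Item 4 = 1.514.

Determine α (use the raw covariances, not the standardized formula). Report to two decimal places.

Σσ²ᵢ = 1.209² + 0.849² + 1.257² + 1.514² = 6.0547
Covariances σ_ij = r_ij · s_i · s_j:
  σ(Item 1,Item 2) = 0.223 × 1.209 × 0.849 = 0.2289
  σ(Item 1,Item 3) = 0.203 × 1.209 × 1.257 = 0.3085
  σ(Item 1,Item 4) = 0.069 × 1.209 × 1.514 = 0.1263
  σ(Item 2,Item 3) = 0.220 × 0.849 × 1.257 = 0.2348
  σ(Item 2,Item 4) = 0.313 × 0.849 × 1.514 = 0.4023
  σ(Item 3,Item 4) = 0.188 × 1.257 × 1.514 = 0.3578
σ²_T = Σσ²ᵢ + 2·Σσ_ij = 6.0547 + 2 × 1.6586 = 9.3719
α = (4/3)·(1 − 6.0547/9.3719) = 0.47

α = 0.47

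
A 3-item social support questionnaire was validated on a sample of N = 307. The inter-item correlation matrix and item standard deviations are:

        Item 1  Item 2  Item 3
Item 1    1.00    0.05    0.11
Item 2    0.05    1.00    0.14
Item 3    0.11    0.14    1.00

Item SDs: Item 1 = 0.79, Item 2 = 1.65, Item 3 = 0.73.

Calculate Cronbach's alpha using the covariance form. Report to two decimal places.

α = 0.20

Σσ²ᵢ = 0.79² + 1.65² + 0.73² = 3.8795
Covariances σ_ij = r_ij · s_i · s_j:
  σ(Item 1,Item 2) = 0.05 × 0.79 × 1.65 = 0.0652
  σ(Item 1,Item 3) = 0.11 × 0.79 × 0.73 = 0.0634
  σ(Item 2,Item 3) = 0.14 × 1.65 × 0.73 = 0.1686
σ²_T = Σσ²ᵢ + 2·Σσ_ij = 3.8795 + 2 × 0.2972 = 4.4739
α = (3/2)·(1 − 3.8795/4.4739) = 0.20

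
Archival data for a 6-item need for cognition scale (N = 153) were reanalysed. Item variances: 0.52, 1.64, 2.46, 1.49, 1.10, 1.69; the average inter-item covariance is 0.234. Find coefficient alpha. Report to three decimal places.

α = 0.529

ΣVar(i) = 0.52 + 1.64 + 2.46 + 1.49 + 1.10 + 1.69 = 8.90
Sum of the 15 distinct covariances = 15 × 0.234 = 3.510
Var(T) = ΣVar(i) + 2·Σcov = 8.90 + 2 × 3.510 = 15.920
α = (6/5)·(1 − 8.90/15.920) = 0.529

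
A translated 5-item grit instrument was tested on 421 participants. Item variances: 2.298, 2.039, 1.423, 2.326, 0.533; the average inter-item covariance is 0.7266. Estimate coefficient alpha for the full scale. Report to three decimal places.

coefficient alpha = 0.785

Σσ²ᵢ = 2.298 + 2.039 + 1.423 + 2.326 + 0.533 = 8.619
Sum of the 10 distinct covariances = 10 × 0.7266 = 7.2660
total variance = Σσ²ᵢ + 2·Σcov = 8.619 + 2 × 7.2660 = 23.1510
α = (5/4)·(1 − 8.619/23.1510) = 0.785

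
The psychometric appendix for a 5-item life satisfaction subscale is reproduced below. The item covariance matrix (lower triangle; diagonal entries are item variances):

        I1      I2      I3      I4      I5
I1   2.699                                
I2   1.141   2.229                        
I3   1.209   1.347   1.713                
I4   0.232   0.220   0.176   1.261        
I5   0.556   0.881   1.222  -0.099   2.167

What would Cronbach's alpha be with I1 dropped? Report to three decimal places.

Remaining items: I2, I3, I4, I5 (k = 4).
sum of item variances = 2.229 + 1.713 + 1.261 + 2.167 = 7.370
σ²_total = 7.370 + 2 × 3.747 = 14.864
α (item deleted) = (4/3)·(1 − 7.370/14.864) = 0.672

Cronbach's alpha = 0.672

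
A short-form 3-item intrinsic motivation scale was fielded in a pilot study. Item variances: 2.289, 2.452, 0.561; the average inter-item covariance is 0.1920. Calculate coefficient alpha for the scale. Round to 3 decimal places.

sum of item variances = 2.289 + 2.452 + 0.561 = 5.302
Sum of the 3 distinct covariances = 3 × 0.1920 = 0.5760
σ²_T = sum of item variances + 2·Σcov = 5.302 + 2 × 0.5760 = 6.4540
α = (3/2)·(1 − 5.302/6.4540) = 0.268

coefficient alpha = 0.268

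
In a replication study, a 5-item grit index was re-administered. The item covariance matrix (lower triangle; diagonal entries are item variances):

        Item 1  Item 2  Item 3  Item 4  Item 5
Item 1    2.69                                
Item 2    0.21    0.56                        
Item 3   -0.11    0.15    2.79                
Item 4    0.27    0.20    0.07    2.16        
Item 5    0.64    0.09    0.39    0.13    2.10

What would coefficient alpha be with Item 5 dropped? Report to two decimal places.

α = 0.22

Remaining items: Item 1, Item 2, Item 3, Item 4 (k = 4).
sum of item variances = 2.69 + 0.56 + 2.79 + 2.16 = 8.20
σ²_T = 8.20 + 2 × 0.79 = 9.78
α (item deleted) = (4/3)·(1 − 8.20/9.78) = 0.22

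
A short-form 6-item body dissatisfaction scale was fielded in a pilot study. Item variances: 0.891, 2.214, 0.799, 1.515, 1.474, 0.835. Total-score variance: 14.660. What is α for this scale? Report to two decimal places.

sum of item variances = 0.891 + 2.214 + 0.799 + 1.515 + 1.474 + 0.835 = 7.728
α = (k/(k−1))·(1 − sum of item variances/total variance) = (6/5)·(1 − 7.728/14.660) = 0.57

α = 0.57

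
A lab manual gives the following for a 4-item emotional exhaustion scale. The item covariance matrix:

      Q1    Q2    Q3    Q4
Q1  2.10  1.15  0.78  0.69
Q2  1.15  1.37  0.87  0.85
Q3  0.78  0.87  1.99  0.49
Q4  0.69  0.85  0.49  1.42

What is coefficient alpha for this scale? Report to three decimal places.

Σσᵢ² = 2.10 + 1.37 + 1.99 + 1.42 = 6.88
Sum of the distinct covariances = 4.83
σ²_total = 6.88 + 2 × 4.83 = 16.54
α = (k/(k−1))·(1 − Σσᵢ²/σ²_total) = (4/3)·(1 − 6.88/16.54) = 0.779

coefficient alpha = 0.779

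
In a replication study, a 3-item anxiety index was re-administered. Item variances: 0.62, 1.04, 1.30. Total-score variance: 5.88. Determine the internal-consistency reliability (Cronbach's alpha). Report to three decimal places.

ΣVar(i) = 0.62 + 1.04 + 1.30 = 2.96
α = (k/(k−1))·(1 − ΣVar(i)/σ²_total) = (3/2)·(1 − 2.96/5.88) = 0.745

Cronbach's alpha = 0.745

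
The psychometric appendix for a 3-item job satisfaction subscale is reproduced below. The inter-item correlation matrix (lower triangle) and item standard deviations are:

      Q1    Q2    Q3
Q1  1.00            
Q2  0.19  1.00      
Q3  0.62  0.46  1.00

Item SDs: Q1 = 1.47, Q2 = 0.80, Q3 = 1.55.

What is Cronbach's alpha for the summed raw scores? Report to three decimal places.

α = 0.688

Σσ²ᵢ = 1.47² + 0.80² + 1.55² = 5.2034
Covariances σ_ij = r_ij · s_i · s_j:
  σ(Q1,Q2) = 0.19 × 1.47 × 0.80 = 0.2234
  σ(Q1,Q3) = 0.62 × 1.47 × 1.55 = 1.4127
  σ(Q2,Q3) = 0.46 × 0.80 × 1.55 = 0.5704
σ²_T = Σσ²ᵢ + 2·Σσ_ij = 5.2034 + 2 × 2.2065 = 9.6164
α = (3/2)·(1 − 5.2034/9.6164) = 0.688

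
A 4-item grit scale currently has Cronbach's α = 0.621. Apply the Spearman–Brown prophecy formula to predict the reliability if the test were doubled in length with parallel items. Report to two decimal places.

Length factor m = 2
α' = m·α / (1 + (m−1)·α)
   = 2 × 0.621 / (1 + (2 − 1) × 0.621)
   = 1.2420 / 1.6210 = 0.77

predicted reliability = 0.77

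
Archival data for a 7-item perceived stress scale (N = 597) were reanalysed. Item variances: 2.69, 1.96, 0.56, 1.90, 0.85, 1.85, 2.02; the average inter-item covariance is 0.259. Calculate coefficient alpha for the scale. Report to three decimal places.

coefficient alpha = 0.559

Σσ²ᵢ = 2.69 + 1.96 + 0.56 + 1.90 + 0.85 + 1.85 + 2.02 = 11.83
Sum of the 21 distinct covariances = 21 × 0.259 = 5.439
σ²_total = Σσ²ᵢ + 2·Σcov = 11.83 + 2 × 5.439 = 22.708
α = (7/6)·(1 − 11.83/22.708) = 0.559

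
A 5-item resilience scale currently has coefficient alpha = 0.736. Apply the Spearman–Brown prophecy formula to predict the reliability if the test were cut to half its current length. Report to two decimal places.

predicted reliability = 0.58

Length factor m = 1/2
α' = m·α / (1 − (1−m)·α)
   = 1/2 × 0.736 / (1 − (1 − 1/2) × 0.736)
   = 0.3680 / 0.6320 = 0.58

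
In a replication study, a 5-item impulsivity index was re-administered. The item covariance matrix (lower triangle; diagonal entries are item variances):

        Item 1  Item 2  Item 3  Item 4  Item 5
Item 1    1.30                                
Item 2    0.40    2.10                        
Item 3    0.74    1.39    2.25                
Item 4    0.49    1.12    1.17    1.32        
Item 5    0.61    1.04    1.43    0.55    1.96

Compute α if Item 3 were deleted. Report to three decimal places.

α = 0.743

Remaining items: Item 1, Item 2, Item 4, Item 5 (k = 4).
Σσ²ᵢ = 1.30 + 2.10 + 1.32 + 1.96 = 6.68
Var(T) = 6.68 + 2 × 4.21 = 15.10
α (item deleted) = (4/3)·(1 − 6.68/15.10) = 0.743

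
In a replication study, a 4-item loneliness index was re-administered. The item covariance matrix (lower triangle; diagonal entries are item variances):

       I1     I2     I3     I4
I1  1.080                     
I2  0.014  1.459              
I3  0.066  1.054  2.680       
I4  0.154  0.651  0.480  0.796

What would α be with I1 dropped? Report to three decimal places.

α = 0.704

Remaining items: I2, I3, I4 (k = 3).
ΣVar(i) = 1.459 + 2.680 + 0.796 = 4.935
σ²_T = 4.935 + 2 × 2.185 = 9.305
α (item deleted) = (3/2)·(1 − 4.935/9.305) = 0.704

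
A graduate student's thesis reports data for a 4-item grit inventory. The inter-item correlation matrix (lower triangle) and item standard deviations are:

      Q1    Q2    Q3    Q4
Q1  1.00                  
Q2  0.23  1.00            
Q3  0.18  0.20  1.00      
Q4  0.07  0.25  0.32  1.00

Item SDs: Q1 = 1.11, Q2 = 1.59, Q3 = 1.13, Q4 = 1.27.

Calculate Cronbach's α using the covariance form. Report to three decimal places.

Cronbach's α = 0.509

Σσ²ᵢ = 1.11² + 1.59² + 1.13² + 1.27² = 6.6500
Covariances σ_ij = r_ij · s_i · s_j:
  σ(Q1,Q2) = 0.23 × 1.11 × 1.59 = 0.4059
  σ(Q1,Q3) = 0.18 × 1.11 × 1.13 = 0.2258
  σ(Q1,Q4) = 0.07 × 1.11 × 1.27 = 0.0987
  σ(Q2,Q3) = 0.20 × 1.59 × 1.13 = 0.3593
  σ(Q2,Q4) = 0.25 × 1.59 × 1.27 = 0.5048
  σ(Q3,Q4) = 0.32 × 1.13 × 1.27 = 0.4592
σ²_T = Σσ²ᵢ + 2·Σσ_ij = 6.6500 + 2 × 2.0537 = 10.7574
α = (4/3)·(1 − 6.6500/10.7574) = 0.509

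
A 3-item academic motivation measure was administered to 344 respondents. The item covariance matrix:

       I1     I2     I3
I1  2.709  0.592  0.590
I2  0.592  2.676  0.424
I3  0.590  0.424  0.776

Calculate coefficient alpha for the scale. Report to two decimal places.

α = 0.51

Σσ²ᵢ = 2.709 + 2.676 + 0.776 = 6.161
Sum of the distinct covariances = 1.606
total variance = 6.161 + 2 × 1.606 = 9.373
α = (k/(k−1))·(1 − Σσ²ᵢ/total variance) = (3/2)·(1 − 6.161/9.373) = 0.51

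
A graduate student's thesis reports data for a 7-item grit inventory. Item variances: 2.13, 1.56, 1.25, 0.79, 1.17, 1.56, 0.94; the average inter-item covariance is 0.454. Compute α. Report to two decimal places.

Σσᵢ² = 2.13 + 1.56 + 1.25 + 0.79 + 1.17 + 1.56 + 0.94 = 9.40
Sum of the 21 distinct covariances = 21 × 0.454 = 9.534
Var(T) = Σσᵢ² + 2·Σcov = 9.40 + 2 × 9.534 = 28.468
α = (7/6)·(1 − 9.40/28.468) = 0.78

α = 0.78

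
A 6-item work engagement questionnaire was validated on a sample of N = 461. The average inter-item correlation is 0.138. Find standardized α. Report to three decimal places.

standardized α = 0.490

Standardized α = k·r̄ / (1 + (k−1)·r̄) = 6 × 0.138 / (1 + 5 × 0.138)
  = 0.8280 / 1.6900 = 0.490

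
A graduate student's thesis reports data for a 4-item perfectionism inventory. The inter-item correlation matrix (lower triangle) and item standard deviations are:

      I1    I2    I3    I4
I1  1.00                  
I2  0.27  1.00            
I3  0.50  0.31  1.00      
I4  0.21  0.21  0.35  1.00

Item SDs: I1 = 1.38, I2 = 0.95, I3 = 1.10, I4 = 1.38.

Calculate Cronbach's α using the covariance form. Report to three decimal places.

α = 0.629

Σσ²ᵢ = 1.38² + 0.95² + 1.10² + 1.38² = 5.9213
Covariances σ_ij = r_ij · s_i · s_j:
  σ(I1,I2) = 0.27 × 1.38 × 0.95 = 0.3540
  σ(I1,I3) = 0.50 × 1.38 × 1.10 = 0.7590
  σ(I1,I4) = 0.21 × 1.38 × 1.38 = 0.3999
  σ(I2,I3) = 0.31 × 0.95 × 1.10 = 0.3240
  σ(I2,I4) = 0.21 × 0.95 × 1.38 = 0.2753
  σ(I3,I4) = 0.35 × 1.10 × 1.38 = 0.5313
σ²_T = Σσ²ᵢ + 2·Σσ_ij = 5.9213 + 2 × 2.6435 = 11.2083
α = (4/3)·(1 − 5.9213/11.2083) = 0.629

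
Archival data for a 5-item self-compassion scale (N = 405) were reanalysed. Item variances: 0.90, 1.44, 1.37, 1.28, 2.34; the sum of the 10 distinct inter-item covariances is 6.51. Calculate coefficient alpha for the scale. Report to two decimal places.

α = 0.80

ΣVar(i) = 0.90 + 1.44 + 1.37 + 1.28 + 2.34 = 7.33
Sum of distinct covariances = 6.51
σ²_T = ΣVar(i) + 2·Σcov = 7.33 + 2 × 6.51 = 20.35
α = (5/4)·(1 − 7.33/20.35) = 0.80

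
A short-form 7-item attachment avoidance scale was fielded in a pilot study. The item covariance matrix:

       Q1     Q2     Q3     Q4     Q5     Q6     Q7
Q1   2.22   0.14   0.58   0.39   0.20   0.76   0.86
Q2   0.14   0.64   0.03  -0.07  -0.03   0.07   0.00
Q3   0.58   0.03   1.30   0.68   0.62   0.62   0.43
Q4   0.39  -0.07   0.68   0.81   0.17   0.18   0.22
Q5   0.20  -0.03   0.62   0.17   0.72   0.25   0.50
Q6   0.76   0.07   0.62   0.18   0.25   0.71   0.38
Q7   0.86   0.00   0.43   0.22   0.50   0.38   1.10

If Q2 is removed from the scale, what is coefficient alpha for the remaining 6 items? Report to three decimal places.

Remaining items: Q1, Q3, Q4, Q5, Q6, Q7 (k = 6).
sum of item variances = 2.22 + 1.30 + 0.81 + 0.72 + 0.71 + 1.10 = 6.86
σ²_T = 6.86 + 2 × 6.84 = 20.54
α (item deleted) = (6/5)·(1 − 6.86/20.54) = 0.799

α = 0.799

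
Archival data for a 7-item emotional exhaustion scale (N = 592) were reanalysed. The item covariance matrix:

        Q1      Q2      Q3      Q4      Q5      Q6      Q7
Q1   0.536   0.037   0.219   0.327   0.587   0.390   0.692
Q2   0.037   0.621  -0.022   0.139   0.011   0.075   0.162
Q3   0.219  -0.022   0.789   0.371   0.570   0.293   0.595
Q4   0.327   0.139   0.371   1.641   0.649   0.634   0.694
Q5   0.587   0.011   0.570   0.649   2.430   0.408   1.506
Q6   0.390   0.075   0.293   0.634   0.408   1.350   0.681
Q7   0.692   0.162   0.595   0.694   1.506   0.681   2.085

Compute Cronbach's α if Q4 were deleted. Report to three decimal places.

α = 0.736

Remaining items: Q1, Q2, Q3, Q5, Q6, Q7 (k = 6).
sum of item variances = 0.536 + 0.621 + 0.789 + 2.430 + 1.350 + 2.085 = 7.811
σ²_total = 7.811 + 2 × 6.204 = 20.219
α (item deleted) = (6/5)·(1 − 7.811/20.219) = 0.736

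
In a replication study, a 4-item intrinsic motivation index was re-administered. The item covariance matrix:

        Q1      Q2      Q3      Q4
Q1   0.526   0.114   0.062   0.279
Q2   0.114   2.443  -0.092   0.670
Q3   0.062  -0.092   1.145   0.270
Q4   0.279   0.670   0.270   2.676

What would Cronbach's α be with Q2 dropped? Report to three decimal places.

α = 0.329

Remaining items: Q1, Q3, Q4 (k = 3).
Σσᵢ² = 0.526 + 1.145 + 2.676 = 4.347
Var(T) = 4.347 + 2 × 0.611 = 5.569
α (item deleted) = (3/2)·(1 − 4.347/5.569) = 0.329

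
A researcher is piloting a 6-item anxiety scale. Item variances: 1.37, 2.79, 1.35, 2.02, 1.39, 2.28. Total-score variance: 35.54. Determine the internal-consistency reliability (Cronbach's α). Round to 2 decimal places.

Cronbach's α = 0.82

ΣVar(i) = 1.37 + 2.79 + 1.35 + 2.02 + 1.39 + 2.28 = 11.20
α = (k/(k−1))·(1 − ΣVar(i)/σ²_total) = (6/5)·(1 − 11.20/35.54) = 0.82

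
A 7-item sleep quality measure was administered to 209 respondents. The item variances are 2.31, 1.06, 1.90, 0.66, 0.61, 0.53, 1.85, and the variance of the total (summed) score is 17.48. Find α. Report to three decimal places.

α = 0.571

Σσᵢ² = 2.31 + 1.06 + 1.90 + 0.66 + 0.61 + 0.53 + 1.85 = 8.92
α = (k/(k−1))·(1 − Σσᵢ²/σ²_total) = (7/6)·(1 − 8.92/17.48) = 0.571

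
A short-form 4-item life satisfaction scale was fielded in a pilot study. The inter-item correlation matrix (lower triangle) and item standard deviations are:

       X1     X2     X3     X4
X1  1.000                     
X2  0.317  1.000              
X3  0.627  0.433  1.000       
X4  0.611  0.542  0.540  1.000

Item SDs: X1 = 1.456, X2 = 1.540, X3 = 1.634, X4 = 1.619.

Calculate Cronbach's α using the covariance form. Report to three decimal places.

Σσ²ᵢ = 1.456² + 1.540² + 1.634² + 1.619² = 9.7827
Covariances σ_ij = r_ij · s_i · s_j:
  σ(X1,X2) = 0.317 × 1.456 × 1.540 = 0.7108
  σ(X1,X3) = 0.627 × 1.456 × 1.634 = 1.4917
  σ(X1,X4) = 0.611 × 1.456 × 1.619 = 1.4403
  σ(X2,X3) = 0.433 × 1.540 × 1.634 = 1.0896
  σ(X2,X4) = 0.542 × 1.540 × 1.619 = 1.3513
  σ(X3,X4) = 0.540 × 1.634 × 1.619 = 1.4285
σ²_T = Σσ²ᵢ + 2·Σσ_ij = 9.7827 + 2 × 7.5122 = 24.8071
α = (4/3)·(1 − 9.7827/24.8071) = 0.808

α = 0.808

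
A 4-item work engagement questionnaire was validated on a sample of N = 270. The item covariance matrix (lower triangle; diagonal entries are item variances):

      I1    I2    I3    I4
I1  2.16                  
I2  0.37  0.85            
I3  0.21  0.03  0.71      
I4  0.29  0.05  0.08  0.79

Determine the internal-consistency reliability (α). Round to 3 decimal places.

Σσ²ᵢ = 2.16 + 0.85 + 0.71 + 0.79 = 4.51
Sum of off-diagonal covariances = 1.03
Var(T) = 4.51 + 2 × 1.03 = 6.57
α = (k/(k−1))·(1 − Σσ²ᵢ/Var(T)) = (4/3)·(1 − 4.51/6.57) = 0.418

α = 0.418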